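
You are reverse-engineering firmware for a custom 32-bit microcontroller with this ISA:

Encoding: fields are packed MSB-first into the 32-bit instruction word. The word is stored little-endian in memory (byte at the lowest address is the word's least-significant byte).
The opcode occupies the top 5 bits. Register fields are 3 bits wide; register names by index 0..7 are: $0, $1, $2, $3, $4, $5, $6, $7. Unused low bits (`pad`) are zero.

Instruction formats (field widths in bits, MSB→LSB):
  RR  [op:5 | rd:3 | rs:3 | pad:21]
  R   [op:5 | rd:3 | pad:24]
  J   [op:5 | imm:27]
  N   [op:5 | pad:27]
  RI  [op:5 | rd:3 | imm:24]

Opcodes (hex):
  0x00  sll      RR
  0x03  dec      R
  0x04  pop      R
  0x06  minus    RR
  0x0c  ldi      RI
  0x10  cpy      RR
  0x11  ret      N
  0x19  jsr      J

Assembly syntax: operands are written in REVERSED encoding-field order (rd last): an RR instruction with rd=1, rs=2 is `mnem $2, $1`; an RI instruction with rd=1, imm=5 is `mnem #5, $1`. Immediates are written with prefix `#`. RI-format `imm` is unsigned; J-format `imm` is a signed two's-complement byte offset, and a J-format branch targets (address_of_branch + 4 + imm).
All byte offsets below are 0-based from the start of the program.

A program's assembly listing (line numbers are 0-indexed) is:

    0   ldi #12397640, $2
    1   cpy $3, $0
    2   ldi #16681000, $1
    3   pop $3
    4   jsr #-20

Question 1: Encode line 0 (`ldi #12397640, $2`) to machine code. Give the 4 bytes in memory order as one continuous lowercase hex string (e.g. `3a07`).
line 0 (ldi): pack op=0xc:5|rd=2:3|imm=12397640:24 = 0x62bd2c48; little→ 48 2c bd 62

482cbd62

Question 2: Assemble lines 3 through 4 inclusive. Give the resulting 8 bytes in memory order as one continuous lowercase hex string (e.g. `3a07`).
00000023ecffffcf

L3: pop op=0x4:5|rd=3:3|pad=0:24 ⇒ 0x23000000 ⇒ little 00 00 00 23
L4: jsr op=0x19:5|imm=-20:27 ⇒ 0xcfffffec ⇒ little ec ff ff cf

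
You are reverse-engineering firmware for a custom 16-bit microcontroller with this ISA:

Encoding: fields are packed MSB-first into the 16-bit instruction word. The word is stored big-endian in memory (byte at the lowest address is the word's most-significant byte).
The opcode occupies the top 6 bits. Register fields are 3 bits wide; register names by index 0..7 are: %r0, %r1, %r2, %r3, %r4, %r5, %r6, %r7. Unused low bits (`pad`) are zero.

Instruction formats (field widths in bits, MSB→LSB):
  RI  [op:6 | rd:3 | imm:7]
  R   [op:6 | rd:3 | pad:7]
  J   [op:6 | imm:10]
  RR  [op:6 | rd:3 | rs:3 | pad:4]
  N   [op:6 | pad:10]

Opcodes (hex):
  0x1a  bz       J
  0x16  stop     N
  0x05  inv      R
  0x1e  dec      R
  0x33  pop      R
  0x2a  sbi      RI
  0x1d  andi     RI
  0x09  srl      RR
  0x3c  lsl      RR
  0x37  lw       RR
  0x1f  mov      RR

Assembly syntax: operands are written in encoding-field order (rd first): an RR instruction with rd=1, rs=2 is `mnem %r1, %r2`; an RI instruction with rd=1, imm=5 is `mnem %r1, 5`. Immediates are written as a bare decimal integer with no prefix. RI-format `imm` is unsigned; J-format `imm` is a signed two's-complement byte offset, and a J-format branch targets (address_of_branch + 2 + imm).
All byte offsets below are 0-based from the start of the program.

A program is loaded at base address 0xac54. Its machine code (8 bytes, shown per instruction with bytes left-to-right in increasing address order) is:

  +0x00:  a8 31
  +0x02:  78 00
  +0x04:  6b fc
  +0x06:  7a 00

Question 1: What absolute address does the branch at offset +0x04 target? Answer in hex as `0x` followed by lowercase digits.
@+04  big-endian(6b fc) = 0x6bfc
  op=0x6bfc>>10=0x1a ⇒ bz (J)
  [9:0] imm=1020 (s10→-4) = -4
  target = base 0xac54 + off 0x04 + 2 + imm -4 = 0xac56

0xac56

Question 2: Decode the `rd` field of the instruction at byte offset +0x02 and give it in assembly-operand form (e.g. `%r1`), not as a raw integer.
@+02  big-endian(78 00) = 0x7800
  op=0x7800>>10=0x1e ⇒ dec (R)
  rd: (w>>7)&0x7=0x0 → %r0

%r0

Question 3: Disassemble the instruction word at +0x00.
off 0x00: read a8 31 as big → 0xa831
  op=0xa831>>10=0x2a ⇒ sbi (RI)
  [9:7] rd=0 = %r0
  [6:0] imm=49 = 49

sbi %r0, 49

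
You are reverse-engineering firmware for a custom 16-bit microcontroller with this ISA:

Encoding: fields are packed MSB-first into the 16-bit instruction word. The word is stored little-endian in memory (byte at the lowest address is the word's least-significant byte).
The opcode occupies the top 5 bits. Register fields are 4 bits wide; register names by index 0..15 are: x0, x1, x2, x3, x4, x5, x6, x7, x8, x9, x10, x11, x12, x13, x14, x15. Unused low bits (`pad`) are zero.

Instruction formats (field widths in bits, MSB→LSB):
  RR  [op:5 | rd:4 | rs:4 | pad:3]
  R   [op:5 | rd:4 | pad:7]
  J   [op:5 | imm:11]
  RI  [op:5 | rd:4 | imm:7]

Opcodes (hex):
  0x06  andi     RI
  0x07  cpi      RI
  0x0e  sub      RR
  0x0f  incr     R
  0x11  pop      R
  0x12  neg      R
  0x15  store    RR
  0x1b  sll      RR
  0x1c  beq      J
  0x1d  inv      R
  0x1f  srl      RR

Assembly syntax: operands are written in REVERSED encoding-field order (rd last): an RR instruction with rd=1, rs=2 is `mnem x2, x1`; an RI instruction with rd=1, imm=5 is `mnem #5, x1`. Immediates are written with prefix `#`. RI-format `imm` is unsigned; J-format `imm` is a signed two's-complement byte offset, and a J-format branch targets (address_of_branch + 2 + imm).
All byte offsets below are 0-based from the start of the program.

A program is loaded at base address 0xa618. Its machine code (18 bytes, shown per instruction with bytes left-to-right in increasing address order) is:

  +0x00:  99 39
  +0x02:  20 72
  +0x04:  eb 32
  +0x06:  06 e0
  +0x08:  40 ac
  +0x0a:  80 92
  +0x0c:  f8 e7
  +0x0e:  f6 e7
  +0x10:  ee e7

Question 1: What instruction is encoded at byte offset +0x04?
andi #107, x5

@+04  little-endian(eb 32) = 0x32eb
  op=0x32eb>>11=0x6 ⇒ andi (RI)
  rd@[10:7]=0x5 ⇒ x5
  imm@[6:0]=0x6b ⇒ #107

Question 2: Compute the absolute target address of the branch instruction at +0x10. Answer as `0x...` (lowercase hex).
+0x10: ee e7 ⇒ word 0xe7ee (little)
  top 5b → 0x1c → beq [J]
  imm@[10:0]=0x7ee (s11→-18) ⇒ #-18
  target = base 0xa618 + off 0x10 + 2 + imm -18 = 0xa618

0xa618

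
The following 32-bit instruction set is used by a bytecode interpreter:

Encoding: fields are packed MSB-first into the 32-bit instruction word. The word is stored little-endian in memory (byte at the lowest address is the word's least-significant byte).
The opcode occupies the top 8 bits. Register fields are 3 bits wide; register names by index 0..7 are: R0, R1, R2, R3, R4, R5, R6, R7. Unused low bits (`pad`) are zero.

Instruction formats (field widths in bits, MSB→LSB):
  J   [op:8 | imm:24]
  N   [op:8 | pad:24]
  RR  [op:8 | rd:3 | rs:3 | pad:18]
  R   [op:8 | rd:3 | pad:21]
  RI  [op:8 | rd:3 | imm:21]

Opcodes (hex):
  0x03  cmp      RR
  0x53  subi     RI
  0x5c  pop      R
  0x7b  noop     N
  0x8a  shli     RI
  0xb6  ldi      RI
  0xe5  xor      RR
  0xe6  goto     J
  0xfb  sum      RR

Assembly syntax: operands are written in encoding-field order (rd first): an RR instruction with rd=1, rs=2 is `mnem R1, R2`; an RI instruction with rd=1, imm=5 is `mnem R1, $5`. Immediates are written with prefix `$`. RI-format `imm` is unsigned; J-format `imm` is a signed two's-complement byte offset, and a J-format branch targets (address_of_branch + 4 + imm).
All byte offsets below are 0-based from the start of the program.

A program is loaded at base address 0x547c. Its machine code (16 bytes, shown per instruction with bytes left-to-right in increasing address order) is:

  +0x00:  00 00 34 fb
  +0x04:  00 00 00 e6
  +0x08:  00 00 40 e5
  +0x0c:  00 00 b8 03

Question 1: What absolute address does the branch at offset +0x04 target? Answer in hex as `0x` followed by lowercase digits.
0x5484

@+04  little-endian(00 00 00 e6) = 0xe6000000
  top 8b → 0xe6 → goto [J]
  imm: (w>>0)&0xffffff=0x0 → $0
  target = base 0x547c + off 0x04 + 4 + imm 0 = 0x5484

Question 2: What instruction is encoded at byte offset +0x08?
@+08  little-endian(00 00 40 e5) = 0xe5400000
  opcode bits[31:24]=0xe5: xor/RR
  rd: (w>>21)&0x7=0x2 → R2
  rs: (w>>18)&0x7=0x0 → R0

xor R2, R0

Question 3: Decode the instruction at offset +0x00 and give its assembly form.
sum R1, R5

@+00  little-endian(00 00 34 fb) = 0xfb340000
  top 8b → 0xfb → sum [RR]
  [23:21] rd=1 = R1
  [20:18] rs=5 = R5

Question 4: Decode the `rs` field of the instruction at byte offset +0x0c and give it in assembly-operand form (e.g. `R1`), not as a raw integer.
R6

+0x0c: 00 00 b8 03 ⇒ word 0x03b80000 (little)
  top 8b → 0x3 → cmp [RR]
  rd: (w>>21)&0x7=0x5 → R5
  rs: (w>>18)&0x7=0x6 → R6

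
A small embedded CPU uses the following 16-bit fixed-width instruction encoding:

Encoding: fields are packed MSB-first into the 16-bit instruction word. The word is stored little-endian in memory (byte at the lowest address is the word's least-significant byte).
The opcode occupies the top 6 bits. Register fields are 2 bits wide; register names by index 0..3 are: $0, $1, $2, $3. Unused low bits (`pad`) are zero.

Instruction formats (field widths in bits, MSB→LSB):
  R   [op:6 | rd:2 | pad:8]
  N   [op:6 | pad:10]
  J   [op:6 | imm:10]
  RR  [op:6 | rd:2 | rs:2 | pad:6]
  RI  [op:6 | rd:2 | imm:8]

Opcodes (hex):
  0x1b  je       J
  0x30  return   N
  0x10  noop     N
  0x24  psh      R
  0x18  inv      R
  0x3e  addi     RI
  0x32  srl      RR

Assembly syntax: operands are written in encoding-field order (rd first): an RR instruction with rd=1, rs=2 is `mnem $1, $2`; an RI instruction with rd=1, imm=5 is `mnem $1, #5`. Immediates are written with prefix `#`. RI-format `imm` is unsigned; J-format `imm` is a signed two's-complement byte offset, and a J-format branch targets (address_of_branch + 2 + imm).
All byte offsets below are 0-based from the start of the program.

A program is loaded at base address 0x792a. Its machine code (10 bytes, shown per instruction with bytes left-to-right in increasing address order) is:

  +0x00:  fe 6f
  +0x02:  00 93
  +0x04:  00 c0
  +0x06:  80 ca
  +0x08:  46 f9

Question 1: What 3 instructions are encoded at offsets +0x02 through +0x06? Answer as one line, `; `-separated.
psh $3; return; srl $2, $2

+0x02: 00 93 ⇒ word 0x9300 (little)
  op=0x9300>>10=0x24 ⇒ psh (R)
  rd@[9:8]=0x3 ⇒ $3
+0x04: 00 c0 ⇒ word 0xc000 (little)
  op=0xc000>>10=0x30 ⇒ return (N)
+0x06: 80 ca ⇒ word 0xca80 (little)
  op=0xca80>>10=0x32 ⇒ srl (RR)
  rd@[9:8]=0x2 ⇒ $2
  rs@[7:6]=0x2 ⇒ $2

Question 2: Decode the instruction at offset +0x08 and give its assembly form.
+0x08: 46 f9 ⇒ word 0xf946 (little)
  opcode bits[15:10]=0x3e: addi/RI
  rd@[9:8]=0x1 ⇒ $1
  imm@[7:0]=0x46 ⇒ #70

addi $1, #70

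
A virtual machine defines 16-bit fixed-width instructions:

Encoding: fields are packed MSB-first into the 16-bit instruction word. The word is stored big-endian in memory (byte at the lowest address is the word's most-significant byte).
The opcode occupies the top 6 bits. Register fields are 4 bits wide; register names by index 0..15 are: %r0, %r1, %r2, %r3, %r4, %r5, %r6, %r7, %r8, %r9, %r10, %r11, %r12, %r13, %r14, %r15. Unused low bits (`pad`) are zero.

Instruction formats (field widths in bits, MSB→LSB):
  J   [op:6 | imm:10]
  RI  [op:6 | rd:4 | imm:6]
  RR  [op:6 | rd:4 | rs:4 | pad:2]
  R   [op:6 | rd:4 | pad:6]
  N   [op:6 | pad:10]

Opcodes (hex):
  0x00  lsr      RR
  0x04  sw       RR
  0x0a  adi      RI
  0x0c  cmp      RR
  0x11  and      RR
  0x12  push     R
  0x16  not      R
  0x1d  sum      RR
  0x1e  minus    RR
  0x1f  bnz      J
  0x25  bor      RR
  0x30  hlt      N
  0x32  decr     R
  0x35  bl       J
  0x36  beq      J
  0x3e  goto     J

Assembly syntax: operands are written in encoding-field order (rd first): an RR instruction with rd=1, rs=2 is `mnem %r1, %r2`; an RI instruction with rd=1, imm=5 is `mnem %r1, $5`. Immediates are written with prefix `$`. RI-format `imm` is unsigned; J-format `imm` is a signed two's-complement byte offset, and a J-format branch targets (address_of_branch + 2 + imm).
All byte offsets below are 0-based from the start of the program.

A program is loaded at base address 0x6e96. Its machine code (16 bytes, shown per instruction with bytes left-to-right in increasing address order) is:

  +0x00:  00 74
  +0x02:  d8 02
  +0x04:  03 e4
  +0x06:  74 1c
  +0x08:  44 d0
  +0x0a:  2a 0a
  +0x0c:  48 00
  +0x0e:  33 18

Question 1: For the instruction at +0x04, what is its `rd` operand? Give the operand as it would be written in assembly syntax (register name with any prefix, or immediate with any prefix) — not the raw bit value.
@+04  big-endian(03 e4) = 0x03e4
  op=0x03e4>>10=0x0 ⇒ lsr (RR)
  rd@[9:6]=0xf ⇒ %r15
  rs@[5:2]=0x9 ⇒ %r9

%r15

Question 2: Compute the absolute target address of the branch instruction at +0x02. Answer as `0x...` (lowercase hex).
[02] d8 02 → 0xd802
  op=0xd802>>10=0x36 ⇒ beq (J)
  [9:0] imm=2 = $2
  target = base 0x6e96 + off 0x02 + 2 + imm 2 = 0x6e9c

0x6e9c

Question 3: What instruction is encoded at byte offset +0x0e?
@+0e  big-endian(33 18) = 0x3318
  top 6b → 0xc → cmp [RR]
  rd: (w>>6)&0xf=0xc → %r12
  rs: (w>>2)&0xf=0x6 → %r6

cmp %r12, %r6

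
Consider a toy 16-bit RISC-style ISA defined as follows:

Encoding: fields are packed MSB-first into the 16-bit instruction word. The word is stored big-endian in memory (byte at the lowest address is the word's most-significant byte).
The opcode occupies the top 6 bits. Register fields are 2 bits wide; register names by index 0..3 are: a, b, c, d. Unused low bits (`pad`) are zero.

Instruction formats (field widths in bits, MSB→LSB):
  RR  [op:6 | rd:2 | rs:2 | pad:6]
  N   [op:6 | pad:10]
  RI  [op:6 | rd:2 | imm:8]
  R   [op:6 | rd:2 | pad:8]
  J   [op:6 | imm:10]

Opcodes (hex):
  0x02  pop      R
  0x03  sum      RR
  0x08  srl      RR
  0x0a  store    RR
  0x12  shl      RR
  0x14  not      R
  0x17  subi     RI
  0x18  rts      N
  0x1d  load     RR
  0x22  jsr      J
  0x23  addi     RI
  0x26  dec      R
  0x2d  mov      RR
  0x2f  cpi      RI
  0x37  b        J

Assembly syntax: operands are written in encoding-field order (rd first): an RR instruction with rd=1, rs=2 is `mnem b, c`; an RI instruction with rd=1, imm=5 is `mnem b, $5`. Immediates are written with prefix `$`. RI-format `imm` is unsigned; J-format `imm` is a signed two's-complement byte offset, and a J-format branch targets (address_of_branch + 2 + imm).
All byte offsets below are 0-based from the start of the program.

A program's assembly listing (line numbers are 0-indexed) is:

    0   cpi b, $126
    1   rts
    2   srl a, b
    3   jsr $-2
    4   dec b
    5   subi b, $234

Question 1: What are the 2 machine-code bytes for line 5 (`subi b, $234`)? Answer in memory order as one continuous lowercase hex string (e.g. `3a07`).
5dea

line 5 (subi): pack op=0x17:6|rd=1:2|imm=234:8 = 0x5dea; big→ 5d ea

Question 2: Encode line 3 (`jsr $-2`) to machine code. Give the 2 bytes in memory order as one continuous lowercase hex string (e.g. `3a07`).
8bfe

3. jsr fields op=0x22:6|imm=-2:10 → word 8bfeh → 8b fe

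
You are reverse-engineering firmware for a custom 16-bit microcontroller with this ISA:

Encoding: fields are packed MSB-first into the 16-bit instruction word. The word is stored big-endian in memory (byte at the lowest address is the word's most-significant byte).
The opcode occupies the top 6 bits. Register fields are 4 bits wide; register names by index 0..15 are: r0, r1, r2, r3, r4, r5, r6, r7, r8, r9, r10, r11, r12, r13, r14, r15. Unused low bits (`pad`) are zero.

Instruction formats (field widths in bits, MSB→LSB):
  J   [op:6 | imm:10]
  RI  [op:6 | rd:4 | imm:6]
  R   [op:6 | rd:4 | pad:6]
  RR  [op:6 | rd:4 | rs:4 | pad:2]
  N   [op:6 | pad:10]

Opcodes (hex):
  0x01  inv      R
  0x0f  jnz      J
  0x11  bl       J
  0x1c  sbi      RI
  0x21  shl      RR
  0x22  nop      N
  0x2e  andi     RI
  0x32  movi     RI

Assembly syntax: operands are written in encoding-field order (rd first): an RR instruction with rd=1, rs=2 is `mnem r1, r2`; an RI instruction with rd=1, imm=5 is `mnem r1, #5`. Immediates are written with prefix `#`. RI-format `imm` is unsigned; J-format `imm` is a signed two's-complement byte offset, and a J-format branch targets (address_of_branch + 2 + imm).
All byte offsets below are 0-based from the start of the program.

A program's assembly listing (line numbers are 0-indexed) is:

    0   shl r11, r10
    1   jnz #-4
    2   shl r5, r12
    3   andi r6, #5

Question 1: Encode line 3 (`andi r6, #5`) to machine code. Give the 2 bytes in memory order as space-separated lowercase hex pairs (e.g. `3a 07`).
b9 85

L3: andi op=0x2e:6|rd=6:4|imm=5:6 ⇒ 0xb985 ⇒ big b9 85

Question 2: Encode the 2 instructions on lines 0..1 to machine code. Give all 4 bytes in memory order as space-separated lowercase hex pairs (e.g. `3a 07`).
86 e8 3f fc

L0: shl op=0x21:6|rd=11:4|rs=10:4|pad=0:2 ⇒ 0x86e8 ⇒ big 86 e8
L1: jnz op=0xf:6|imm=-4:10 ⇒ 0x3ffc ⇒ big 3f fc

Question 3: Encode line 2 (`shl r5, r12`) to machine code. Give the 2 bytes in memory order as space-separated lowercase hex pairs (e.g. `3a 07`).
line 2 (shl): pack op=0x21:6|rd=5:4|rs=12:4|pad=0:2 = 0x8570; big→ 85 70

85 70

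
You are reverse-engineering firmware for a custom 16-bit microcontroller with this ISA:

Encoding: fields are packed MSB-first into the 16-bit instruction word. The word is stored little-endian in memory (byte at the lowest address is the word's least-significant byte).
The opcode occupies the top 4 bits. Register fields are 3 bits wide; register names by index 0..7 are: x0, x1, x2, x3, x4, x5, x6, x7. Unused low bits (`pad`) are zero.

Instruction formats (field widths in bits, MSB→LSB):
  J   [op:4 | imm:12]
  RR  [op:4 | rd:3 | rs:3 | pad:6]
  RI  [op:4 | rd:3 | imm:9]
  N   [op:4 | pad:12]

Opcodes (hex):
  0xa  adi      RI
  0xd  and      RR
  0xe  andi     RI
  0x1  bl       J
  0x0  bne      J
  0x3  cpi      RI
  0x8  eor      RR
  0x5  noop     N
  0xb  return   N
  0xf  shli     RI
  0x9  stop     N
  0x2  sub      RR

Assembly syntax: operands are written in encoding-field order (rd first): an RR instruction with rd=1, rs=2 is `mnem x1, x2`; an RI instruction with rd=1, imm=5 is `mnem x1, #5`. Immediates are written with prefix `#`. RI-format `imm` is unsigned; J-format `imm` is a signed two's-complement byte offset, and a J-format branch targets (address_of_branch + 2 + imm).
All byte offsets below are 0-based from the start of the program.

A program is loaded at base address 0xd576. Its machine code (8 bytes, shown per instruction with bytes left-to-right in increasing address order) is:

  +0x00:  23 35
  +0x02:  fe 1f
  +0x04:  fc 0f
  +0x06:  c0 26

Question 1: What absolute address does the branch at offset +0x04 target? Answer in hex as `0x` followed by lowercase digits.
0xd578

@+04  little-endian(fc 0f) = 0x0ffc
  top 4b → 0x0 → bne [J]
  imm: (w>>0)&0xfff=0xffc (s12→-4) → #-4
  target = base 0xd576 + off 0x04 + 2 + imm -4 = 0xd578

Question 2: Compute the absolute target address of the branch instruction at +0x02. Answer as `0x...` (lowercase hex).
0xd578

@+02  little-endian(fe 1f) = 0x1ffe
  top 4b → 0x1 → bl [J]
  imm: (w>>0)&0xfff=0xffe (s12→-2) → #-2
  target = base 0xd576 + off 0x02 + 2 + imm -2 = 0xd578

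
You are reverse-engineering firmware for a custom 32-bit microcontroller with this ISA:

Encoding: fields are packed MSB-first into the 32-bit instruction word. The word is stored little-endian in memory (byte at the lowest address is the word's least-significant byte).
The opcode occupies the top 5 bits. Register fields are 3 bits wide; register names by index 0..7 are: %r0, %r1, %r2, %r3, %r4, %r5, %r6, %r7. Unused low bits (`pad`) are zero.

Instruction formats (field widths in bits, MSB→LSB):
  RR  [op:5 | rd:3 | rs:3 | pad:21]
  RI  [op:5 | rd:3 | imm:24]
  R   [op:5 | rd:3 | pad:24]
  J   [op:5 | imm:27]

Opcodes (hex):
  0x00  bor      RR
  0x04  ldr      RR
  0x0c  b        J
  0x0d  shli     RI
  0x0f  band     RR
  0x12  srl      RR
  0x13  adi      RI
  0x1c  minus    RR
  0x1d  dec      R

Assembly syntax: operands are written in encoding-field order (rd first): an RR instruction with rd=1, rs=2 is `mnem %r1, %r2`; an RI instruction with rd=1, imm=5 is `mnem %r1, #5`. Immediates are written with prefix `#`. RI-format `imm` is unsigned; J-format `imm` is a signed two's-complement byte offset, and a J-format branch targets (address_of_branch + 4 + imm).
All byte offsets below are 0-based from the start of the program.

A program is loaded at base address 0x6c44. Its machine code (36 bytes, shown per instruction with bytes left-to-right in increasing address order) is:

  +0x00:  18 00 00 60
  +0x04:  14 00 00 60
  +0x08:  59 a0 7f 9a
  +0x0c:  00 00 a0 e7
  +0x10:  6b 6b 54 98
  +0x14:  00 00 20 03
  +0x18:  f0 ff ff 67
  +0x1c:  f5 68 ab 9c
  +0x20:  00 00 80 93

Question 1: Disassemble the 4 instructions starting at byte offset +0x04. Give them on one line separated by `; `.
off 0x04: read 14 00 00 60 as little → 0x60000014
  opcode bits[31:27]=0xc: b/J
  [26:0] imm=20 = #20
off 0x08: read 59 a0 7f 9a as little → 0x9a7fa059
  opcode bits[31:27]=0x13: adi/RI
  [26:24] rd=2 = %r2
  [23:0] imm=8364121 = #8364121
off 0x0c: read 00 00 a0 e7 as little → 0xe7a00000
  opcode bits[31:27]=0x1c: minus/RR
  [26:24] rd=7 = %r7
  [23:21] rs=5 = %r5
off 0x10: read 6b 6b 54 98 as little → 0x98546b6b
  opcode bits[31:27]=0x13: adi/RI
  [26:24] rd=0 = %r0
  [23:0] imm=5532523 = #5532523

b #20; adi %r2, #8364121; minus %r7, %r5; adi %r0, #5532523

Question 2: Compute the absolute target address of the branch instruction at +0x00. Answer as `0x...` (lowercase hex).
@+00  little-endian(18 00 00 60) = 0x60000018
  opcode bits[31:27]=0xc: b/J
  [26:0] imm=24 = #24
  target = base 0x6c44 + off 0x00 + 4 + imm 24 = 0x6c60

0x6c60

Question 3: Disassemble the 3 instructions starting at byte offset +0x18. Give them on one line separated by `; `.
b #-16; adi %r4, #11233525; srl %r3, %r4

[18] f0 ff ff 67 → 0x67fffff0
  top 5b → 0xc → b [J]
  imm: (w>>0)&0x7ffffff=0x7fffff0 (s27→-16) → #-16
[1c] f5 68 ab 9c → 0x9cab68f5
  top 5b → 0x13 → adi [RI]
  rd: (w>>24)&0x7=0x4 → %r4
  imm: (w>>0)&0xffffff=0xab68f5 → #11233525
[20] 00 00 80 93 → 0x93800000
  top 5b → 0x12 → srl [RR]
  rd: (w>>24)&0x7=0x3 → %r3
  rs: (w>>21)&0x7=0x4 → %r4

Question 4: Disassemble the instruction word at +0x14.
bor %r3, %r1

off 0x14: read 00 00 20 03 as little → 0x03200000
  op=0x03200000>>27=0x0 ⇒ bor (RR)
  rd: (w>>24)&0x7=0x3 → %r3
  rs: (w>>21)&0x7=0x1 → %r1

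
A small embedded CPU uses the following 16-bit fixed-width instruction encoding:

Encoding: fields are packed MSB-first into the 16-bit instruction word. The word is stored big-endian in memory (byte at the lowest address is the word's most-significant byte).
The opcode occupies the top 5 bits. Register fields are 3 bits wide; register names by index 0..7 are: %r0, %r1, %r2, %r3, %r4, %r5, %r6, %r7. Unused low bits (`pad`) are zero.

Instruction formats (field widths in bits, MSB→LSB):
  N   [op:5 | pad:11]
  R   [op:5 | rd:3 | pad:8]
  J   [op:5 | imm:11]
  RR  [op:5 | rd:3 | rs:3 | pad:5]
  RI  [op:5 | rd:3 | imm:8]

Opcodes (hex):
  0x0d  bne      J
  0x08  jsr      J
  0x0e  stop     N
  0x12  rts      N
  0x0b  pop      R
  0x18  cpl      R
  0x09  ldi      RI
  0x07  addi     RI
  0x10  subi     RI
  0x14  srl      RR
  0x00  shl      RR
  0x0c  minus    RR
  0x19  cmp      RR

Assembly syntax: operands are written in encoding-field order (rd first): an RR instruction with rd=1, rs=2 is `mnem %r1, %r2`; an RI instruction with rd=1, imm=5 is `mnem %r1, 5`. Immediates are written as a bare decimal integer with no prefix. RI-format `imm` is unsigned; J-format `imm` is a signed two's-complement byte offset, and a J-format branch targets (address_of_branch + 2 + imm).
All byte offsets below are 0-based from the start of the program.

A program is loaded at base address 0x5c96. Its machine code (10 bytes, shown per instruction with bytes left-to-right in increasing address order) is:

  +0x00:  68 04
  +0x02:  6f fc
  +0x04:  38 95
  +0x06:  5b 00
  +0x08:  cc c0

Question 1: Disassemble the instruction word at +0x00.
off 0x00: read 68 04 as big → 0x6804
  opcode bits[15:11]=0xd: bne/J
  imm@[10:0]=0x4 ⇒ 4

bne 4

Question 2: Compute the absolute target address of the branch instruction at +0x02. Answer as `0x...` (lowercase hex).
@+02  big-endian(6f fc) = 0x6ffc
  op=0x6ffc>>11=0xd ⇒ bne (J)
  imm: (w>>0)&0x7ff=0x7fc (s11→-4) → -4
  target = base 0x5c96 + off 0x02 + 2 + imm -4 = 0x5c96

0x5c96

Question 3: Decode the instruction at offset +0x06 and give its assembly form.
pop %r3

@+06  big-endian(5b 00) = 0x5b00
  top 5b → 0xb → pop [R]
  rd: (w>>8)&0x7=0x3 → %r3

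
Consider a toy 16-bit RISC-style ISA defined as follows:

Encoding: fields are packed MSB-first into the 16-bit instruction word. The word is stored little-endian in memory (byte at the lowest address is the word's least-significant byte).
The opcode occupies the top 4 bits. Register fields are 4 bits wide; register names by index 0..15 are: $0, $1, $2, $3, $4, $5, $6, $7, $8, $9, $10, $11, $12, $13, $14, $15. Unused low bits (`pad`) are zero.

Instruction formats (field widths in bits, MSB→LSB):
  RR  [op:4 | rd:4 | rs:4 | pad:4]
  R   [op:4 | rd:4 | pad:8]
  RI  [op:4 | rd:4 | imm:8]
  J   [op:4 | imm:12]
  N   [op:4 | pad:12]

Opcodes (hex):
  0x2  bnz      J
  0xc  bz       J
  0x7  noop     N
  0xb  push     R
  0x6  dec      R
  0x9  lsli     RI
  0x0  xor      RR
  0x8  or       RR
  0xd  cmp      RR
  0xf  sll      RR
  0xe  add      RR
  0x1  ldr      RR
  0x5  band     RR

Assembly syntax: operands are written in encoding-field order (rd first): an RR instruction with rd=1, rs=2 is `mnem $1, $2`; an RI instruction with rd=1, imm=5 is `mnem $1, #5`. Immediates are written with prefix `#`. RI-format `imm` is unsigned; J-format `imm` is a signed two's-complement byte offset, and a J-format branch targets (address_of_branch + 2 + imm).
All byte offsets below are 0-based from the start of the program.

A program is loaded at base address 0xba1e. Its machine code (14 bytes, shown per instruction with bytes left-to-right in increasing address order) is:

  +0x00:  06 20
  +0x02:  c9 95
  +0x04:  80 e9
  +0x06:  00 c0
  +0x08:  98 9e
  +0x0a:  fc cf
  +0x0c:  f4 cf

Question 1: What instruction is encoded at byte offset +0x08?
+0x08: 98 9e ⇒ word 0x9e98 (little)
  top 4b → 0x9 → lsli [RI]
  [11:8] rd=14 = $14
  [7:0] imm=152 = #152

lsli $14, #152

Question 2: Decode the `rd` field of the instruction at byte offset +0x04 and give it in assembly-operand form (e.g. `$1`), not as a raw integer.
off 0x04: read 80 e9 as little → 0xe980
  top 4b → 0xe → add [RR]
  [11:8] rd=9 = $9
  [7:4] rs=8 = $8

$9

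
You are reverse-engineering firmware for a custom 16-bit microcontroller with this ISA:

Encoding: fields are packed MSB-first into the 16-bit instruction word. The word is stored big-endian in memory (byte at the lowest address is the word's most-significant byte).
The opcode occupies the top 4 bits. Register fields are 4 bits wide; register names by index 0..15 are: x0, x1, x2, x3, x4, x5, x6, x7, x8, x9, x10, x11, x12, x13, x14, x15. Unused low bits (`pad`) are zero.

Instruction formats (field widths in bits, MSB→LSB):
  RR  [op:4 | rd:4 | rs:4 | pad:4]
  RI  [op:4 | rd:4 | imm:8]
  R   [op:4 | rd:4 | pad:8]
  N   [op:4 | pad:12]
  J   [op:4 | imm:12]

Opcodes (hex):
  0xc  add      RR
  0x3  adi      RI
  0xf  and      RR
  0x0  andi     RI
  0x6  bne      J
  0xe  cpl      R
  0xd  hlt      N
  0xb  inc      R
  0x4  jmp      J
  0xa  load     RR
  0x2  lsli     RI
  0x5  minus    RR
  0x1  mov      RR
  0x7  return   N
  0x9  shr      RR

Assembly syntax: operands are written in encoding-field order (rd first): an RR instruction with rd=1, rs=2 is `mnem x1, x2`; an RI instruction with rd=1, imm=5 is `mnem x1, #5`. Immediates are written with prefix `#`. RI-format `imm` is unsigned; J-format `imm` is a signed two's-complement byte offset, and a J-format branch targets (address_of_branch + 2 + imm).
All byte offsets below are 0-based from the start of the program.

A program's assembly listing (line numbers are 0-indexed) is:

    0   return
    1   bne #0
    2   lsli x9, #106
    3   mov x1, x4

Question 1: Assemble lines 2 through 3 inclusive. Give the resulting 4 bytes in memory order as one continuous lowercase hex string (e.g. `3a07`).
296a1140

2. lsli fields op=0x2:4|rd=9:4|imm=106:8 → word 296ah → 29 6a
3. mov fields op=0x1:4|rd=1:4|rs=4:4|pad=0:4 → word 1140h → 11 40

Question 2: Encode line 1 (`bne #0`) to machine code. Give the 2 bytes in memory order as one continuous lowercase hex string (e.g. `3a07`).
6000

L1: bne op=0x6:4|imm=0:12 ⇒ 0x6000 ⇒ big 60 00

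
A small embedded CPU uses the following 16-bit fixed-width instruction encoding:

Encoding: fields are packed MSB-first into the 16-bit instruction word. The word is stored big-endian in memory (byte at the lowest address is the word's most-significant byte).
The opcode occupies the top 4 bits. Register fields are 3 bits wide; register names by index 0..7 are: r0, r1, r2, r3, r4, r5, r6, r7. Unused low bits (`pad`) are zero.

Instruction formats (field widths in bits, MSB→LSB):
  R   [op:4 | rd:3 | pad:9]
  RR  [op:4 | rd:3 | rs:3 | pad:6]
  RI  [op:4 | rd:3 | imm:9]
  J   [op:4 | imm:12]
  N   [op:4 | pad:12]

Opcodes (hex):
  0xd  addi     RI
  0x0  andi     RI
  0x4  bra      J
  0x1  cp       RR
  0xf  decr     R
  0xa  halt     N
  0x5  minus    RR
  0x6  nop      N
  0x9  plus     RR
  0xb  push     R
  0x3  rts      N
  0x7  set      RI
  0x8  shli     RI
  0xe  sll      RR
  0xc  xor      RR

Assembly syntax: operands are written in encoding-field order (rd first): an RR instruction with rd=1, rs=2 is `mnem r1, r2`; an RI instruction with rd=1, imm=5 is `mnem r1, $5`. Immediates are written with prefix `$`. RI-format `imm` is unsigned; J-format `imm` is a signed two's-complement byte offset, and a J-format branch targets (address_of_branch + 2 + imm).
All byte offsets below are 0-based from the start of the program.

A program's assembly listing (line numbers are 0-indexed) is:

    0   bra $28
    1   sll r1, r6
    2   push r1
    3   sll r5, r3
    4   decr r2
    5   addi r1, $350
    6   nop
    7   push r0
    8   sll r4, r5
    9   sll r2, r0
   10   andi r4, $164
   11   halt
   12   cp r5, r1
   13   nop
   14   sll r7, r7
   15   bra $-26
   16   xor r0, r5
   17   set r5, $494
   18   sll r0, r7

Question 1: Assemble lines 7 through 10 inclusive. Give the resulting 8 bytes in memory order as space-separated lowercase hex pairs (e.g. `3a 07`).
7. push fields op=0xb:4|rd=0:3|pad=0:9 → word b000h → b0 00
8. sll fields op=0xe:4|rd=4:3|rs=5:3|pad=0:6 → word e940h → e9 40
9. sll fields op=0xe:4|rd=2:3|rs=0:3|pad=0:6 → word e400h → e4 00
10. andi fields op=0x0:4|rd=4:3|imm=164:9 → word 08a4h → 08 a4

b0 00 e9 40 e4 00 08 a4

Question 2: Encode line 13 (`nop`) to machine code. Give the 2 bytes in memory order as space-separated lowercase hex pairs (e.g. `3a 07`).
60 00

L13: nop op=0x6:4|pad=0:12 ⇒ 0x6000 ⇒ big 60 00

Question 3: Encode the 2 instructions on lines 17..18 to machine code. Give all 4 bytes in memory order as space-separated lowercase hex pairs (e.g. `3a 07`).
line 17 (set): pack op=0x7:4|rd=5:3|imm=494:9 = 0x7bee; big→ 7b ee
line 18 (sll): pack op=0xe:4|rd=0:3|rs=7:3|pad=0:6 = 0xe1c0; big→ e1 c0

7b ee e1 c0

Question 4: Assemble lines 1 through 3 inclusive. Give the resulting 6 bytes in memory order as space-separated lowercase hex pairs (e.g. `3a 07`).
1. sll fields op=0xe:4|rd=1:3|rs=6:3|pad=0:6 → word e380h → e3 80
2. push fields op=0xb:4|rd=1:3|pad=0:9 → word b200h → b2 00
3. sll fields op=0xe:4|rd=5:3|rs=3:3|pad=0:6 → word eac0h → ea c0

e3 80 b2 00 ea c0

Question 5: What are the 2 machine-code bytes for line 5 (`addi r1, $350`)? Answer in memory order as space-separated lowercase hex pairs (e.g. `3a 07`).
line 5 (addi): pack op=0xd:4|rd=1:3|imm=350:9 = 0xd35e; big→ d3 5e

d3 5e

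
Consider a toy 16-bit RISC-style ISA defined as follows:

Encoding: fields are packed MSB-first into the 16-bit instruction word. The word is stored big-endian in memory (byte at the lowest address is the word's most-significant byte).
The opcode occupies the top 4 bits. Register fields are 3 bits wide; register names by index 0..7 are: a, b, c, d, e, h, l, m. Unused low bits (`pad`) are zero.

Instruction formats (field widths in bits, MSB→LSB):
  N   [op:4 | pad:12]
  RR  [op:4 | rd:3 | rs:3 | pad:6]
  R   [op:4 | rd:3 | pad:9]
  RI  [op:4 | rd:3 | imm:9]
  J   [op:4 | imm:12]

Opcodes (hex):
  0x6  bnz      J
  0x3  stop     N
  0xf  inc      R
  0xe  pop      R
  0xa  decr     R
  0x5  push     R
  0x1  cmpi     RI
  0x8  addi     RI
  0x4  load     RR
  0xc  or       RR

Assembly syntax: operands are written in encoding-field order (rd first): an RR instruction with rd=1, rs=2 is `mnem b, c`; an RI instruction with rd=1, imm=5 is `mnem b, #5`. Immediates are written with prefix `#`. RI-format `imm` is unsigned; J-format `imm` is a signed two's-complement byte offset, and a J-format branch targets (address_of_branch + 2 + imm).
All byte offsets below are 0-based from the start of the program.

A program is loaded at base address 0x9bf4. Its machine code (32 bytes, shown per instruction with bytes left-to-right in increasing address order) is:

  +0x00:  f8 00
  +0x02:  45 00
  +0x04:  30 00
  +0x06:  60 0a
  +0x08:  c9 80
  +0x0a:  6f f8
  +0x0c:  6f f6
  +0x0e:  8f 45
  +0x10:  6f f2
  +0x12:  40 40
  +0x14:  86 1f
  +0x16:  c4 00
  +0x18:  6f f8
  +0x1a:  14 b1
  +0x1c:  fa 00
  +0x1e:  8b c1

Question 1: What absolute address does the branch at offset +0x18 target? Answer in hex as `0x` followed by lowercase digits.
off 0x18: read 6f f8 as big → 0x6ff8
  opcode bits[15:12]=0x6: bnz/J
  imm: (w>>0)&0xfff=0xff8 (s12→-8) → #-8
  target = base 0x9bf4 + off 0x18 + 2 + imm -8 = 0x9c06

0x9c06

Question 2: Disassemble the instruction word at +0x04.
stop

off 0x04: read 30 00 as big → 0x3000
  top 4b → 0x3 → stop [N]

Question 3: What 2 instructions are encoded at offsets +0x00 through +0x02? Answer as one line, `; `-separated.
[00] f8 00 → 0xf800
  opcode bits[15:12]=0xf: inc/R
  rd@[11:9]=0x4 ⇒ e
[02] 45 00 → 0x4500
  opcode bits[15:12]=0x4: load/RR
  rd@[11:9]=0x2 ⇒ c
  rs@[8:6]=0x4 ⇒ e

inc e; load c, e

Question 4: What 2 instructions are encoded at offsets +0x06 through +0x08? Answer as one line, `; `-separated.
[06] 60 0a → 0x600a
  top 4b → 0x6 → bnz [J]
  imm: (w>>0)&0xfff=0xa → #10
[08] c9 80 → 0xc980
  top 4b → 0xc → or [RR]
  rd: (w>>9)&0x7=0x4 → e
  rs: (w>>6)&0x7=0x6 → l

bnz #10; or e, l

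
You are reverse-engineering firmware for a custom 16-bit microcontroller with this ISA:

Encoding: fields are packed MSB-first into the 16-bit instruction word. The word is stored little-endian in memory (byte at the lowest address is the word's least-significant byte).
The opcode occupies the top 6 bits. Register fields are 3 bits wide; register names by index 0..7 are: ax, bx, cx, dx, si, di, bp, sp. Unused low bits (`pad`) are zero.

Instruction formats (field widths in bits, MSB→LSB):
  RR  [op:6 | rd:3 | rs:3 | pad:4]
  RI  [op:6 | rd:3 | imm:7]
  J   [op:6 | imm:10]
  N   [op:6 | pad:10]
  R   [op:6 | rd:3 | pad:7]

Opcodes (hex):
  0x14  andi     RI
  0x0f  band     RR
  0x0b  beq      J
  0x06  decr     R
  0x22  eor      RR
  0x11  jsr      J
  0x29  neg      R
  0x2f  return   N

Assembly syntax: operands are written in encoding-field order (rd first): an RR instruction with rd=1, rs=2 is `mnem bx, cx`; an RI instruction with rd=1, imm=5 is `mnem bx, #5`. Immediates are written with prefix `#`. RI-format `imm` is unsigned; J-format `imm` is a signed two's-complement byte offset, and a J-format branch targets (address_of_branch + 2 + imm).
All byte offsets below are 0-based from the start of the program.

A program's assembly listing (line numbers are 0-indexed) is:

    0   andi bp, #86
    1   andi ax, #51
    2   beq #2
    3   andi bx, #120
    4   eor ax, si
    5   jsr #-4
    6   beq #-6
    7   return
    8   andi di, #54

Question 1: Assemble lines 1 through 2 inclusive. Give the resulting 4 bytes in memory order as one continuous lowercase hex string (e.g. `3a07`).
3350022c

1. andi fields op=0x14:6|rd=0:3|imm=51:7 → word 5033h → 33 50
2. beq fields op=0xb:6|imm=2:10 → word 2c02h → 02 2c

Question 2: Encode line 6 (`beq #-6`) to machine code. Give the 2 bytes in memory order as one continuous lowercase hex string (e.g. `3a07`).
6. beq fields op=0xb:6|imm=-6:10 → word 2ffah → fa 2f

fa2f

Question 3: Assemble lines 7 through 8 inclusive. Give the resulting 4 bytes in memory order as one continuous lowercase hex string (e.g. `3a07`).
7. return fields op=0x2f:6|pad=0:10 → word bc00h → 00 bc
8. andi fields op=0x14:6|rd=5:3|imm=54:7 → word 52b6h → b6 52

00bcb652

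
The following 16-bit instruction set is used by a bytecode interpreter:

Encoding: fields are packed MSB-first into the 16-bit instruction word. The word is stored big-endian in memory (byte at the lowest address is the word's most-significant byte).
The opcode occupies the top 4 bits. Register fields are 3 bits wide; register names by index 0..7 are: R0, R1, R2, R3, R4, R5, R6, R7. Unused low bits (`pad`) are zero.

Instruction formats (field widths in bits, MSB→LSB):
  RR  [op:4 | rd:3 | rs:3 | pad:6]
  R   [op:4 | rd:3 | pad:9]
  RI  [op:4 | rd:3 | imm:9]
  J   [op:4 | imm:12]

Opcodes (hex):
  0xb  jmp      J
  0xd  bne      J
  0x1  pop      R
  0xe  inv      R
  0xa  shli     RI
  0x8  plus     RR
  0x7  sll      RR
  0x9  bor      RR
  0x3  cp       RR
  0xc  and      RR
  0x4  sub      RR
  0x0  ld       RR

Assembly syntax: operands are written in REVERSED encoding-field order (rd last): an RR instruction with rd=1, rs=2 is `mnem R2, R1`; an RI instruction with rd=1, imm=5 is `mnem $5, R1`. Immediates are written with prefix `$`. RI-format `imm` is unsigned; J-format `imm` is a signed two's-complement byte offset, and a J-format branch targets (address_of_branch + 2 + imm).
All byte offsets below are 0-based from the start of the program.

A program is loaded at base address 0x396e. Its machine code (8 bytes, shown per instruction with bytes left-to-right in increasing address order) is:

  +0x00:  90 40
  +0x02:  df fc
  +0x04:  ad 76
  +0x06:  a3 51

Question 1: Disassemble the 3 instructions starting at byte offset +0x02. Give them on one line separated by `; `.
bne $-4; shli $374, R6; shli $337, R1

@+02  big-endian(df fc) = 0xdffc
  op=0xdffc>>12=0xd ⇒ bne (J)
  [11:0] imm=4092 (s12→-4) = $-4
@+04  big-endian(ad 76) = 0xad76
  op=0xad76>>12=0xa ⇒ shli (RI)
  [11:9] rd=6 = R6
  [8:0] imm=374 = $374
@+06  big-endian(a3 51) = 0xa351
  op=0xa351>>12=0xa ⇒ shli (RI)
  [11:9] rd=1 = R1
  [8:0] imm=337 = $337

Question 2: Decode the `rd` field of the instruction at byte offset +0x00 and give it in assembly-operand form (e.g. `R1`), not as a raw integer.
R0

off 0x00: read 90 40 as big → 0x9040
  top 4b → 0x9 → bor [RR]
  rd: (w>>9)&0x7=0x0 → R0
  rs: (w>>6)&0x7=0x1 → R1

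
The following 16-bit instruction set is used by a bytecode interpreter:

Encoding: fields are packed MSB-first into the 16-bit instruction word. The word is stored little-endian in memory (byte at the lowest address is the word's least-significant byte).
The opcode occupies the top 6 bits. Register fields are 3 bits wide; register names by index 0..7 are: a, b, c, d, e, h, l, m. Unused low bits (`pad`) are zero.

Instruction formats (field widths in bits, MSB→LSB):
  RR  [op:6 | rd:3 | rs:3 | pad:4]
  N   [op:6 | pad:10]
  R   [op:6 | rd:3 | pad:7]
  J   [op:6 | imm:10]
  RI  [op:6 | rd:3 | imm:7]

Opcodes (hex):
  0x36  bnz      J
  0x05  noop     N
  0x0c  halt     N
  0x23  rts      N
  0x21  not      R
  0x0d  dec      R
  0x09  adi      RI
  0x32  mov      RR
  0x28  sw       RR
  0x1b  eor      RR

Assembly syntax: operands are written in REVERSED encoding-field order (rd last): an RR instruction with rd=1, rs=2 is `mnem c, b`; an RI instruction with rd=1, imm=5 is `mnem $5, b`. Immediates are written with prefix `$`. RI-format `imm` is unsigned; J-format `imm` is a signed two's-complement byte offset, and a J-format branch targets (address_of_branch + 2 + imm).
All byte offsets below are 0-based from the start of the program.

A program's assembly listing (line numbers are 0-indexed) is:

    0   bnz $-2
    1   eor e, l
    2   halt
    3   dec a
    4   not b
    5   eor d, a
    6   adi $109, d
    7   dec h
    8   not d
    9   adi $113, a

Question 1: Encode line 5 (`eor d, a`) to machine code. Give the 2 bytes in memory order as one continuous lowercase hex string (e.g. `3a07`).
line 5 (eor): pack op=0x1b:6|rd=0:3|rs=3:3|pad=0:4 = 0x6c30; little→ 30 6c

306c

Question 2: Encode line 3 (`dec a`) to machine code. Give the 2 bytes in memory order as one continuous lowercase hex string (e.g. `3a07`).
0034

3. dec fields op=0xd:6|rd=0:3|pad=0:7 → word 3400h → 00 34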